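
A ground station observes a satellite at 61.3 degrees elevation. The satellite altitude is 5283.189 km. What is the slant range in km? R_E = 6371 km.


h = 5283.189 km, el = 61.3 deg
d = -R_E*sin(el) + sqrt((R_E*sin(el))^2 + 2*R_E*h + h^2)
d = -6371.0000*sin(1.0699) + sqrt((6371.0000*0.8771462)^2 + 2*6371.0000*5283.189 + 5283.189^2)
d = 5657.1256 km

5657.1256 km


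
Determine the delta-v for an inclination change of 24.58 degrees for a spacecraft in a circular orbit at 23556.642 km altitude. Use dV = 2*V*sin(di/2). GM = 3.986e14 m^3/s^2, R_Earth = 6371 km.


r = 29927.6420 km = 2.9927642e+07 m
V = sqrt(mu/r) = 3649.4918 m/s
di = 24.58 deg = 0.4290019 rad
dV = 2*V*sin(di/2) = 2*3649.4918*sin(0.214501)
dV = 1553.6606 m/s = 1.5537 km/s

1.5537 km/s


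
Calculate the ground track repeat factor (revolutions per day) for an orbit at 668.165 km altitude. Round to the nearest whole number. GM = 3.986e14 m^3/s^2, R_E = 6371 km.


r = 7.039165e+06 m
T = 2*pi*sqrt(r^3/mu) = 5877.5041 s = 97.9584 min
revs/day = 1440 / 97.9584 = 14.7001
Rounded: 15 revolutions per day

15 revolutions per day


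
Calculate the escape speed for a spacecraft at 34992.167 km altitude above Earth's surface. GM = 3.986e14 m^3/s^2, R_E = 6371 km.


r = 6371.0 + 34992.167 = 41363.1670 km = 4.1363167e+07 m
v_esc = sqrt(2*mu/r) = sqrt(2*3.986e14 / 4.1363167e+07)
v_esc = 4390.1237 m/s = 4.3901 km/s

4.3901 km/s


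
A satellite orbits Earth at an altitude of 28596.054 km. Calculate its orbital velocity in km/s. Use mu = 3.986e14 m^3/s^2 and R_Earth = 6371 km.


r = R_E + alt = 6371.0 + 28596.054 = 34967.0540 km = 3.4967054e+07 m
v = sqrt(mu/r) = sqrt(3.986e14 / 3.4967054e+07) = 3376.2852 m/s = 3.3763 km/s

3.3763 km/s


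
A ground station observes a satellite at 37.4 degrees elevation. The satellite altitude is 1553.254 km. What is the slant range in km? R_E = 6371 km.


h = 1553.254 km, el = 37.4 deg
d = -R_E*sin(el) + sqrt((R_E*sin(el))^2 + 2*R_E*h + h^2)
d = -6371.0000*sin(0.6527531) + sqrt((6371.0000*0.6073758)^2 + 2*6371.0000*1553.254 + 1553.254^2)
d = 2227.7767 km

2227.7767 km


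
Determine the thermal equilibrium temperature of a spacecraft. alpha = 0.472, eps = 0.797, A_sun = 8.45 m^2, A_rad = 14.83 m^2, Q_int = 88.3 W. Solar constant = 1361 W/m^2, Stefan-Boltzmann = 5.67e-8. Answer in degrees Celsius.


Numerator = alpha*S*A_sun + Q_int = 0.472*1361*8.45 + 88.3 = 5516.5124 W
Denominator = eps*sigma*A_rad = 0.797*5.67e-8*14.83 = 6.7016622e-07 W/K^4
T^4 = 8.2315585e+09 K^4
T = 301.2108 K = 28.0608 C

28.0608 degrees Celsius


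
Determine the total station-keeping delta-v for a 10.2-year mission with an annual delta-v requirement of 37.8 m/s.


dV = rate * years = 37.8 * 10.2
dV = 385.5600 m/s

385.5600 m/s


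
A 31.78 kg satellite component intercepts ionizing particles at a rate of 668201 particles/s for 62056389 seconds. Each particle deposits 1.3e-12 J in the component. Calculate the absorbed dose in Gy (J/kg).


Total energy deposited = rate * time * E_per
  = 668201 * 62056389 * 1.3e-12 = 53.9060 J
Dose = E_total / mass = 53.9060 / 31.78
Dose = 1.6962 Gy

1.6962 Gy


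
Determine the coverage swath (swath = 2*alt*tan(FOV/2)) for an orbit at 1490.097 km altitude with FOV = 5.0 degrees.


FOV = 5.0 deg = 0.08726646 rad
swath = 2 * alt * tan(FOV/2) = 2 * 1490.097 * tan(0.04363323)
swath = 2 * 1490.097 * 0.04366094
swath = 130.1181 km

130.1181 km


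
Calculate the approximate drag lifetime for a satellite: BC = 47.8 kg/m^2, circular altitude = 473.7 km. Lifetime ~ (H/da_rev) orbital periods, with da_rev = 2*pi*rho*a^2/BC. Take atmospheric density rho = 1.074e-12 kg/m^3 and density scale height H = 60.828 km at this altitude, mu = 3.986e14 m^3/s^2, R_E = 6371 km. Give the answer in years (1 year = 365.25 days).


a = R_E + alt = 6844.7000 km = 6.8447e+06 m
da_rev = 2*pi*rho*a^2/BC = 2*pi*1.074e-12*(6.8447e+06)^2/47.8 = 6.614014 m per revolution
N = H/da_rev = 60828.0000 m / 6.614014 m = 9196.8361 revolutions
P = 2*pi*sqrt(a^3/mu) = 5635.6349 s
lifetime = N*P = 9196.8361 * 5635.6349 = 5.183001e+07 s = 599.8844 days
years = 599.8844 / 365.25 = 1.6424 years

1.6424 years


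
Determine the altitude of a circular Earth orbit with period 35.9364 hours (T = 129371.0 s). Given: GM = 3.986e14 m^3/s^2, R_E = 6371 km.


T = 129371.0 s
r = (mu*T^2/(4*pi^2))^(1/3) = (3.986e14 * 129371.0^2 / (4*pi^2))^(1/3)
r = 5.5286251e+07 m = 55286.2512 km
alt = r - R_E = 55286.2512 - 6371 = 48915.2512 km

48915.2512 km


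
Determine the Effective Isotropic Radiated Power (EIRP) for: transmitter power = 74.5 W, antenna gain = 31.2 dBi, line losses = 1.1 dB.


Pt = 74.5 W = 18.7216 dBW
EIRP = Pt_dBW + Gt - losses = 18.7216 + 31.2 - 1.1 = 48.8216 dBW

48.8216 dBW


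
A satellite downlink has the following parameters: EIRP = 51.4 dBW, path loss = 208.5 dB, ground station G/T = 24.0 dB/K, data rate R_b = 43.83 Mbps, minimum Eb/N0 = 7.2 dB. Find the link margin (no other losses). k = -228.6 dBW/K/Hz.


C/N0 = EIRP - FSPL + G/T - k = 51.4 - 208.5 + 24.0 - (-228.6)
C/N0 = 95.5000 dB-Hz
R_b = 43.83 Mbps = 4.383e+07 bps -> 10*log10(R_b) = 76.4177 dB-Hz
Eb/N0 = C/N0 - 10*log10(R_b) = 95.5000 - 76.4177 = 19.0823 dB
Margin = Eb/N0 - Eb/N0_req = 19.0823 - 7.2 = 11.8823 dB (link closes)

11.8823 dB


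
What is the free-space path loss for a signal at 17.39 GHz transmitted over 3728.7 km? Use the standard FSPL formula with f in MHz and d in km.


f = 17.39 GHz = 17390.0000 MHz
d = 3728.7 km
FSPL = 32.44 + 20*log10(17390.0000) + 20*log10(3728.7)
FSPL = 32.44 + 84.8060 + 71.4311
FSPL = 188.6771 dB

188.6771 dB


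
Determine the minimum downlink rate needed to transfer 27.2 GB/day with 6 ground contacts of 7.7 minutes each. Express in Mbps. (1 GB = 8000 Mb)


total contact time = 6 * 7.7 * 60 = 2772.0000 s
data = 27.2 GB = 217600.0000 Mb
rate = 217600.0000 / 2772.0000 = 78.4993 Mbps

78.4993 Mbps


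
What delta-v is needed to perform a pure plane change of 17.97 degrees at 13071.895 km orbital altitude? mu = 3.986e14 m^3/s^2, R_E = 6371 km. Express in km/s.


r = 19442.8950 km = 1.9442895e+07 m
V = sqrt(mu/r) = 4527.8099 m/s
di = 17.97 deg = 0.3136357 rad
dV = 2*V*sin(di/2) = 2*4527.8099*sin(0.1568178)
dV = 1414.2694 m/s = 1.4143 km/s

1.4143 km/s


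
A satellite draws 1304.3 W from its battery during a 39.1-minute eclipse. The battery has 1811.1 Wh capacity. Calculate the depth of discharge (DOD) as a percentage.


E_used = P * t / 60 = 1304.3 * 39.1 / 60 = 849.9688 Wh
DOD = E_used / E_total * 100 = 849.9688 / 1811.1 * 100
DOD = 46.9311 %

46.9311 %


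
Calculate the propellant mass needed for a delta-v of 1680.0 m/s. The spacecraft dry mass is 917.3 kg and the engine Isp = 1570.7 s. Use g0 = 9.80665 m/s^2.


ve = Isp * g0 = 1570.7 * 9.80665 = 15403.305155 m/s
mass ratio = exp(dv/ve) = exp(1680.0/15403.305155) = 1.11523763
m_prop = m_dry * (mr - 1) = 917.3 * (1.11523763 - 1)
m_prop = 105.7075 kg

105.7075 kg


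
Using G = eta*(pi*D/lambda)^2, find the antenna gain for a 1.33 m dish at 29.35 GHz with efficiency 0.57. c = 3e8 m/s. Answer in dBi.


lambda = c/f = 3e8 / 2.935e+10 = 0.01022147 m
G = eta*(pi*D/lambda)^2 = 0.57*(pi*1.33/0.01022147)^2
G = 95247.0612 (linear)
G = 10*log10(95247.0612) = 49.7885 dBi

49.7885 dBi


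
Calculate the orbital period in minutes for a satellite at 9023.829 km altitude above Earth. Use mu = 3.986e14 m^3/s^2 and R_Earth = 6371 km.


r = 15394.8290 km = 1.5394829e+07 m
T = 2*pi*sqrt(r^3/mu) = 2*pi*sqrt(3.6485862e+21 / 3.986e14)
T = 19009.6239 s = 316.8271 min

316.8271 minutes


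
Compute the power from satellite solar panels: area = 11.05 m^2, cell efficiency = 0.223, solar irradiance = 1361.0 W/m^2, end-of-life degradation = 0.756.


P = area * eta * S * degradation
P = 11.05 * 0.223 * 1361.0 * 0.756
P = 2535.4034 W

2535.4034 W


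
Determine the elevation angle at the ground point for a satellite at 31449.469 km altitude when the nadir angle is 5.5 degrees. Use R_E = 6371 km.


r = R_E + alt = 37820.4690 km
Law of sines in the satellite / Earth-center / ground-point triangle:
  sin(nadir)/R_E = sin(90 + el)/r  =>  cos(el) = (r/R_E)*sin(nadir)
cos(el) = (37820.4690 / 6371.0000) * sin(5.5 deg) = 0.5689737
el = arccos(0.5689737) = 55.3213 deg
(Earth-central angle = 90 - nadir - el = 29.1787 deg)

55.3213 degrees


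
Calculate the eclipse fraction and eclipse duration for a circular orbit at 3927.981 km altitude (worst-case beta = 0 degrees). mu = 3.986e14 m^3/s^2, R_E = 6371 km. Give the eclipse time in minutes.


r = 10298.9810 km
T = 173.3610 min
Eclipse fraction = arcsin(R_E/r)/pi = arcsin(6371.0000/10298.9810)/pi
= arcsin(0.6186049)/pi = 0.2123018
Eclipse duration = 0.2123018 * 173.3610 = 36.8049 min

36.8049 minutes


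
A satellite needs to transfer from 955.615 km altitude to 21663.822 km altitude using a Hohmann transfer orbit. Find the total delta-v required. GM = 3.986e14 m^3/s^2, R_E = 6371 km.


r1 = 7326.6150 km = 7.326615e+06 m
r2 = 28034.8220 km = 2.8034822e+07 m
dv1 = sqrt(mu/r1)*(sqrt(2*r2/(r1+r2)) - 1) = 1911.9323 m/s
dv2 = sqrt(mu/r2)*(1 - sqrt(2*r1/(r1+r2))) = 1343.3917 m/s
total dv = |dv1| + |dv2| = 1911.9323 + 1343.3917 = 3255.3240 m/s = 3.2553 km/s

3.2553 km/s


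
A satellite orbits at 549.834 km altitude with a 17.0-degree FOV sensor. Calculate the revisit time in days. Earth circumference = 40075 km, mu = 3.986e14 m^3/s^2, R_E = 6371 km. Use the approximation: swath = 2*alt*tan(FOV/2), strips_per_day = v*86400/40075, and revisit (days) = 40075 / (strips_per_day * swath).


swath = 2*549.834*tan(0.148353) = 164.3465 km
v = sqrt(mu/r) = 7589.0852 m/s = 7.5891 km/s
strips/day = v*86400/40075 = 7.5891*86400/40075 = 16.3617
coverage/day = strips * swath = 16.3617 * 164.3465 = 2688.9954 km
revisit = 40075 / 2688.9954 = 14.9033 days

14.9033 days


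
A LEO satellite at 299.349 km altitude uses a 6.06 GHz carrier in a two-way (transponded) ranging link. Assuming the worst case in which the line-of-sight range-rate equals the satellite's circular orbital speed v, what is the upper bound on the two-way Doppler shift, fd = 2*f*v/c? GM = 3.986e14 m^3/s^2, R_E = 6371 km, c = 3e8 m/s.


r = 6.670349e+06 m
v = sqrt(mu/r) = 7730.2648 m/s (worst-case radial velocity)
f = 6.06 GHz = 6.06e+09 Hz
fd = 2*f*v/c = 2*6.06e+09*7730.2648/3.0e+08
fd = 312302.6962 Hz

312302.6962 Hz


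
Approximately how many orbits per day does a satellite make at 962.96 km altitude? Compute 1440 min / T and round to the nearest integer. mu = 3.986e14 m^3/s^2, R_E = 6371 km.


r = 7.33396e+06 m
T = 2*pi*sqrt(r^3/mu) = 6250.5614 s = 104.1760 min
revs/day = 1440 / 104.1760 = 13.8228
Rounded: 14 revolutions per day

14 revolutions per day


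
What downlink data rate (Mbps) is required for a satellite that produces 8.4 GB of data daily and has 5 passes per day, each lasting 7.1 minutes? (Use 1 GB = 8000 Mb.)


total contact time = 5 * 7.1 * 60 = 2130.0000 s
data = 8.4 GB = 67200.0000 Mb
rate = 67200.0000 / 2130.0000 = 31.5493 Mbps

31.5493 Mbps


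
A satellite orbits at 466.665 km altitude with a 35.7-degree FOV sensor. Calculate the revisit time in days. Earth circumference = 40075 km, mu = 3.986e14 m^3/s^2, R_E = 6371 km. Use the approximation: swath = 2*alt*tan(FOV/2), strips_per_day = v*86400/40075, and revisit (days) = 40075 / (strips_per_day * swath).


swath = 2*466.665*tan(0.3115413) = 300.5582 km
v = sqrt(mu/r) = 7635.1001 m/s = 7.6351 km/s
strips/day = v*86400/40075 = 7.6351*86400/40075 = 16.4610
coverage/day = strips * swath = 16.4610 * 300.5582 = 4947.4737 km
revisit = 40075 / 4947.4737 = 8.1001 days

8.1001 days


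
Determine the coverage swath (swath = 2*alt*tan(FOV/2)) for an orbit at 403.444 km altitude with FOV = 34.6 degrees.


FOV = 34.6 deg = 0.6038839 rad
swath = 2 * alt * tan(FOV/2) = 2 * 403.444 * tan(0.301942)
swath = 2 * 403.444 * 0.3114653
swath = 251.3176 km

251.3176 km


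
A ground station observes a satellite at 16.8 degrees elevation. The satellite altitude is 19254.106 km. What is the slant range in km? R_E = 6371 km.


h = 19254.106 km, el = 16.8 deg
d = -R_E*sin(el) + sqrt((R_E*sin(el))^2 + 2*R_E*h + h^2)
d = -6371.0000*sin(0.2932153) + sqrt((6371.0000*0.2890318)^2 + 2*6371.0000*19254.106 + 19254.106^2)
d = 23047.2757 km

23047.2757 km


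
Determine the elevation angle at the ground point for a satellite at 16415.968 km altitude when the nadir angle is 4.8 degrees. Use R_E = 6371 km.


r = R_E + alt = 22786.9680 km
Law of sines in the satellite / Earth-center / ground-point triangle:
  sin(nadir)/R_E = sin(90 + el)/r  =>  cos(el) = (r/R_E)*sin(nadir)
cos(el) = (22786.9680 / 6371.0000) * sin(4.8 deg) = 0.2992881
el = arccos(0.2992881) = 72.5852 deg
(Earth-central angle = 90 - nadir - el = 12.6148 deg)

72.5852 degrees


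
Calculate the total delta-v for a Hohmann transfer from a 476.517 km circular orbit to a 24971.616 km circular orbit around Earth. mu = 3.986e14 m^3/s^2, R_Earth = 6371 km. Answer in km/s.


r1 = 6847.5170 km = 6.847517e+06 m
r2 = 31342.6160 km = 3.1342616e+07 m
dv1 = sqrt(mu/r1)*(sqrt(2*r2/(r1+r2)) - 1) = 2145.2223 m/s
dv2 = sqrt(mu/r2)*(1 - sqrt(2*r1/(r1+r2))) = 1430.6252 m/s
total dv = |dv1| + |dv2| = 2145.2223 + 1430.6252 = 3575.8475 m/s = 3.5758 km/s

3.5758 km/s


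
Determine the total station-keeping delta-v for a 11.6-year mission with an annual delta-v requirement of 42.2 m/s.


dV = rate * years = 42.2 * 11.6
dV = 489.5200 m/s

489.5200 m/s


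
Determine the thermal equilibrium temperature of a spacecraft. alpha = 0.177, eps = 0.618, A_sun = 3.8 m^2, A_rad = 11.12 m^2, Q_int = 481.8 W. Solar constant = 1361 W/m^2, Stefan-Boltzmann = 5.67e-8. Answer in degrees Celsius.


Numerator = alpha*S*A_sun + Q_int = 0.177*1361*3.8 + 481.8 = 1397.2086 W
Denominator = eps*sigma*A_rad = 0.618*5.67e-8*11.12 = 3.8965147e-07 W/K^4
T^4 = 3.5857906e+09 K^4
T = 244.7069 K = -28.4431 C

-28.4431 degrees Celsius


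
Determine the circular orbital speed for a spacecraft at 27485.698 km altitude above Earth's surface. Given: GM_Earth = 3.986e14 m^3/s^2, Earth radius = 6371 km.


r = R_E + alt = 6371.0 + 27485.698 = 33856.6980 km = 3.3856698e+07 m
v = sqrt(mu/r) = sqrt(3.986e14 / 3.3856698e+07) = 3431.2025 m/s = 3.4312 km/s

3.4312 km/s


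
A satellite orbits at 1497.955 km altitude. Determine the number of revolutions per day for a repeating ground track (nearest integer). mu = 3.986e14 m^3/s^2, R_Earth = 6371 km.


r = 7.868955e+06 m
T = 2*pi*sqrt(r^3/mu) = 6946.8323 s = 115.7805 min
revs/day = 1440 / 115.7805 = 12.4373
Rounded: 12 revolutions per day

12 revolutions per day


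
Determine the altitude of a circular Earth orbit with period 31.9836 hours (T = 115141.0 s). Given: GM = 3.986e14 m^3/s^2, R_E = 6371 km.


T = 115141.0 s
r = (mu*T^2/(4*pi^2))^(1/3) = (3.986e14 * 115141.0^2 / (4*pi^2))^(1/3)
r = 5.1153951e+07 m = 51153.9511 km
alt = r - R_E = 51153.9511 - 6371 = 44782.9511 km

44782.9511 km


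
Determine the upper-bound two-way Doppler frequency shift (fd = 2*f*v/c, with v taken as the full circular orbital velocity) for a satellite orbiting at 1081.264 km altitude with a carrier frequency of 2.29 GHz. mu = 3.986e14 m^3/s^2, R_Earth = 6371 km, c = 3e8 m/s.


r = 7.452264e+06 m
v = sqrt(mu/r) = 7313.4876 m/s (worst-case radial velocity)
f = 2.29 GHz = 2.29e+09 Hz
fd = 2*f*v/c = 2*2.29e+09*7313.4876/3.0e+08
fd = 111652.5779 Hz

111652.5779 Hz


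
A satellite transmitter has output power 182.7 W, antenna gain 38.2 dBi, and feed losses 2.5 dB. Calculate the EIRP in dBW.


Pt = 182.7 W = 22.6174 dBW
EIRP = Pt_dBW + Gt - losses = 22.6174 + 38.2 - 2.5 = 58.3174 dBW

58.3174 dBW


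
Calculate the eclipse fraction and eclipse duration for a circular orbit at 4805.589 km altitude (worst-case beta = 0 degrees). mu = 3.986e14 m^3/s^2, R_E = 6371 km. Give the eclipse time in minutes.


r = 11176.5890 km
T = 195.9855 min
Eclipse fraction = arcsin(R_E/r)/pi = arcsin(6371.0000/11176.5890)/pi
= arcsin(0.5700308)/pi = 0.1930687
Eclipse duration = 0.1930687 * 195.9855 = 37.8387 min

37.8387 minutes


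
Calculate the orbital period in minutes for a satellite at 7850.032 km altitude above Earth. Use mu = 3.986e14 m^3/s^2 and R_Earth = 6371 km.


r = 14221.0320 km = 1.4221032e+07 m
T = 2*pi*sqrt(r^3/mu) = 2*pi*sqrt(2.8760295e+21 / 3.986e14)
T = 16877.4913 s = 281.2915 min

281.2915 minutes


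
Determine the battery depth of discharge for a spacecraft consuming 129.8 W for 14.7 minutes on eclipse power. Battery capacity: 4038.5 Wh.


E_used = P * t / 60 = 129.8 * 14.7 / 60 = 31.8010 Wh
DOD = E_used / E_total * 100 = 31.8010 / 4038.5 * 100
DOD = 0.7874458 %

0.7874 %


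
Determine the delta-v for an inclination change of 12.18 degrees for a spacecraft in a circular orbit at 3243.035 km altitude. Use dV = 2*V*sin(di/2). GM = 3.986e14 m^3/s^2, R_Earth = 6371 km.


r = 9614.0350 km = 9.614035e+06 m
V = sqrt(mu/r) = 6438.9610 m/s
di = 12.18 deg = 0.2125811 rad
dV = 2*V*sin(di/2) = 2*6438.9610*sin(0.1062906)
dV = 1366.2255 m/s = 1.3662 km/s

1.3662 km/s


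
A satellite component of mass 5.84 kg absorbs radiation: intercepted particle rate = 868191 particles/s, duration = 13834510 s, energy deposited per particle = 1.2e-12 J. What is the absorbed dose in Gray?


Total energy deposited = rate * time * E_per
  = 868191 * 13834510 * 1.2e-12 = 14.4132 J
Dose = E_total / mass = 14.4132 / 5.84
Dose = 2.4680 Gy

2.4680 Gy


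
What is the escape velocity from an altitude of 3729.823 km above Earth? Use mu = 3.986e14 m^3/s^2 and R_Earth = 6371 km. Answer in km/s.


r = 6371.0 + 3729.823 = 10100.8230 km = 1.0100823e+07 m
v_esc = sqrt(2*mu/r) = sqrt(2*3.986e14 / 1.0100823e+07)
v_esc = 8883.9328 m/s = 8.8839 km/s

8.8839 km/s


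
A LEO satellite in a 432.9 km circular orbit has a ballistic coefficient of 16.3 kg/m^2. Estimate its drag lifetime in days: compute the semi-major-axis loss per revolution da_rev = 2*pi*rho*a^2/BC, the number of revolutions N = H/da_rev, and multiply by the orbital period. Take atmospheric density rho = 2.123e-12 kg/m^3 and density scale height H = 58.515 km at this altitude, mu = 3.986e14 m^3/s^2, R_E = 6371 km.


a = R_E + alt = 6803.9000 km = 6.8039e+06 m
da_rev = 2*pi*rho*a^2/BC = 2*pi*2.123e-12*(6.8039e+06)^2/16.3 = 37.884198 m per revolution
N = H/da_rev = 58515.0000 m / 37.884198 m = 1544.5754 revolutions
P = 2*pi*sqrt(a^3/mu) = 5585.3206 s
lifetime = N*P = 1544.5754 * 5585.3206 = 8.6269486e+06 s = 99.8489 days

99.8489 days


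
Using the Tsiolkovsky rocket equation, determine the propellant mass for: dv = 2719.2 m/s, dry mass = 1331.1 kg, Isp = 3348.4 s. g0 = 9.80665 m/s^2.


ve = Isp * g0 = 3348.4 * 9.80665 = 32836.586860 m/s
mass ratio = exp(dv/ve) = exp(2719.2/32836.586860) = 1.08633546
m_prop = m_dry * (mr - 1) = 1331.1 * (1.08633546 - 1)
m_prop = 114.9211 kg

114.9211 kg


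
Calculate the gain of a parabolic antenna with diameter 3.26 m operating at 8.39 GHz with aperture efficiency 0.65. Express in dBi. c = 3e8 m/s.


lambda = c/f = 3e8 / 8.39e+09 = 0.03575685 m
G = eta*(pi*D/lambda)^2 = 0.65*(pi*3.26/0.03575685)^2
G = 53324.8588 (linear)
G = 10*log10(53324.8588) = 47.2693 dBi

47.2693 dBi


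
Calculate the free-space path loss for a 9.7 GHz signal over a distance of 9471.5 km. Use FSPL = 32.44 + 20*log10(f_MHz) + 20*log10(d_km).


f = 9.7 GHz = 9700.0000 MHz
d = 9471.5 km
FSPL = 32.44 + 20*log10(9700.0000) + 20*log10(9471.5)
FSPL = 32.44 + 79.7354 + 79.5284
FSPL = 191.7038 dB

191.7038 dB


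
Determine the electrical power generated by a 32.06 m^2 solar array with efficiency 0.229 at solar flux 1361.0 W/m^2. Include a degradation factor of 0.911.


P = area * eta * S * degradation
P = 32.06 * 0.229 * 1361.0 * 0.911
P = 9102.8105 W

9102.8105 W


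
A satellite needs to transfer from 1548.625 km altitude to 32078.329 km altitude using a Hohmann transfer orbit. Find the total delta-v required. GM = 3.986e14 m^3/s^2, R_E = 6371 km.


r1 = 7919.6250 km = 7.919625e+06 m
r2 = 38449.3290 km = 3.8449329e+07 m
dv1 = sqrt(mu/r1)*(sqrt(2*r2/(r1+r2)) - 1) = 2041.7149 m/s
dv2 = sqrt(mu/r2)*(1 - sqrt(2*r1/(r1+r2))) = 1337.9463 m/s
total dv = |dv1| + |dv2| = 2041.7149 + 1337.9463 = 3379.6612 m/s = 3.3797 km/s

3.3797 km/s


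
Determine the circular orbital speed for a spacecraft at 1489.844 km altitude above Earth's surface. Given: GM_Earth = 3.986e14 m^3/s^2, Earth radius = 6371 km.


r = R_E + alt = 6371.0 + 1489.844 = 7860.8440 km = 7.860844e+06 m
v = sqrt(mu/r) = sqrt(3.986e14 / 7.860844e+06) = 7120.8864 m/s = 7.1209 km/s

7.1209 km/s


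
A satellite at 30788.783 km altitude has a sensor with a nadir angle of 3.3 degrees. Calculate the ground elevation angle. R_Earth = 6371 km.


r = R_E + alt = 37159.7830 km
Law of sines in the satellite / Earth-center / ground-point triangle:
  sin(nadir)/R_E = sin(90 + el)/r  =>  cos(el) = (r/R_E)*sin(nadir)
cos(el) = (37159.7830 / 6371.0000) * sin(3.3 deg) = 0.3357505
el = arccos(0.3357505) = 70.3818 deg
(Earth-central angle = 90 - nadir - el = 16.3182 deg)

70.3818 degrees


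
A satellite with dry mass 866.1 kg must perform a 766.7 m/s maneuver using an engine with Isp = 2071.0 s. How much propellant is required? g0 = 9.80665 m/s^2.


ve = Isp * g0 = 2071.0 * 9.80665 = 20309.572150 m/s
mass ratio = exp(dv/ve) = exp(766.7/20309.572150) = 1.03847228
m_prop = m_dry * (mr - 1) = 866.1 * (1.03847228 - 1)
m_prop = 33.3208 kg

33.3208 kg


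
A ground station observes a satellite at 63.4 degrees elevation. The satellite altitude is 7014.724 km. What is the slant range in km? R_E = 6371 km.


h = 7014.724 km, el = 63.4 deg
d = -R_E*sin(el) + sqrt((R_E*sin(el))^2 + 2*R_E*h + h^2)
d = -6371.0000*sin(1.1065) + sqrt((6371.0000*0.8941542)^2 + 2*6371.0000*7014.724 + 7014.724^2)
d = 7381.5643 km

7381.5643 km


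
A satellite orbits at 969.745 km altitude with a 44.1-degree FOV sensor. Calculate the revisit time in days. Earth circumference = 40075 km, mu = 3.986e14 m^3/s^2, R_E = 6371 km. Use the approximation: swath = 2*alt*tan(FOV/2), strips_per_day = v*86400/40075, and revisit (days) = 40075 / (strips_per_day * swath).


swath = 2*969.745*tan(0.3848451) = 785.5743 km
v = sqrt(mu/r) = 7368.8307 m/s = 7.3688 km/s
strips/day = v*86400/40075 = 7.3688*86400/40075 = 15.8869
coverage/day = strips * swath = 15.8869 * 785.5743 = 12480.3301 km
revisit = 40075 / 12480.3301 = 3.2111 days

3.2111 days


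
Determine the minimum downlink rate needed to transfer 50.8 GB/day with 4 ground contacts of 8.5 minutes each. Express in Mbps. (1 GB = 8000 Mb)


total contact time = 4 * 8.5 * 60 = 2040.0000 s
data = 50.8 GB = 406400.0000 Mb
rate = 406400.0000 / 2040.0000 = 199.2157 Mbps

199.2157 Mbps


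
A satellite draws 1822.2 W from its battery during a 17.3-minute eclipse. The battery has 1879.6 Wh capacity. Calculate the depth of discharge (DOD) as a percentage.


E_used = P * t / 60 = 1822.2 * 17.3 / 60 = 525.4010 Wh
DOD = E_used / E_total * 100 = 525.4010 / 1879.6 * 100
DOD = 27.9528 %

27.9528 %


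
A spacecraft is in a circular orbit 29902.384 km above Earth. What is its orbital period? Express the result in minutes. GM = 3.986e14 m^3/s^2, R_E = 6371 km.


r = 36273.3840 km = 3.6273384e+07 m
T = 2*pi*sqrt(r^3/mu) = 2*pi*sqrt(4.7727009e+22 / 3.986e14)
T = 68753.2657 s = 1145.8878 min

1145.8878 minutes


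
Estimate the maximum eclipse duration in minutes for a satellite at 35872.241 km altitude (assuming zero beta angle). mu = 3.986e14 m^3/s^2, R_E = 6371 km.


r = 42243.2410 km
T = 1440.1105 min
Eclipse fraction = arcsin(R_E/r)/pi = arcsin(6371.0000/42243.2410)/pi
= arcsin(0.150817)/pi = 0.04819043
Eclipse duration = 0.04819043 * 1440.1105 = 69.3995 min

69.3995 minutes


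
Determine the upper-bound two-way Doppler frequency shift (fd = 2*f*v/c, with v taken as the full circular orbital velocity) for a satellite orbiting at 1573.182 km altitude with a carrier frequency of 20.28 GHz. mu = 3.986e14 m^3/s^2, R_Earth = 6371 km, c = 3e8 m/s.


r = 7.944182e+06 m
v = sqrt(mu/r) = 7083.4373 m/s (worst-case radial velocity)
f = 20.28 GHz = 2.028e+10 Hz
fd = 2*f*v/c = 2*2.028e+10*7083.4373/3.0e+08
fd = 957680.7241 Hz

957680.7241 Hz


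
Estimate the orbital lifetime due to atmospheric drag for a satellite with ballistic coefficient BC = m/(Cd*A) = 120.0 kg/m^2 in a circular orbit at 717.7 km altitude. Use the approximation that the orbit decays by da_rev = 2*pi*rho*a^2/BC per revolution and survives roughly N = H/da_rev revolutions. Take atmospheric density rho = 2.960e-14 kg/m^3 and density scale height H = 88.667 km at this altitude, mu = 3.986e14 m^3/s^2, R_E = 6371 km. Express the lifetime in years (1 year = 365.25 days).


a = R_E + alt = 7088.7000 km = 7.0887e+06 m
da_rev = 2*pi*rho*a^2/BC = 2*pi*2.960e-14*(7.0887e+06)^2/120.0 = 0.0778795669 m per revolution
N = H/da_rev = 88667.0000 m / 0.0778795669 m = 1.1385143e+06 revolutions
P = 2*pi*sqrt(a^3/mu) = 5939.6536 s
lifetime = N*P = 1.1385143e+06 * 5939.6536 = 6.7623805e+09 s = 78268.2929 days
years = 78268.2929 / 365.25 = 214.2869 years

214.2869 years


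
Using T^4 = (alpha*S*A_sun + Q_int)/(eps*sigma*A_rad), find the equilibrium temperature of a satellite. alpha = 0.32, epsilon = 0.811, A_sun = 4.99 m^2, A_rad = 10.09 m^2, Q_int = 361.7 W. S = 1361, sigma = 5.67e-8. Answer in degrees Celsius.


Numerator = alpha*S*A_sun + Q_int = 0.32*1361*4.99 + 361.7 = 2534.9448 W
Denominator = eps*sigma*A_rad = 0.811*5.67e-8*10.09 = 4.6397553e-07 W/K^4
T^4 = 5.4635312e+09 K^4
T = 271.8744 K = -1.2756 C

-1.2756 degrees Celsius


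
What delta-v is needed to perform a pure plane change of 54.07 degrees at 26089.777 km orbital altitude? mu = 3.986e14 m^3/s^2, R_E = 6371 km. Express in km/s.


r = 32460.7770 km = 3.2460777e+07 m
V = sqrt(mu/r) = 3504.2025 m/s
di = 54.07 deg = 0.9436995 rad
dV = 2*V*sin(di/2) = 2*3504.2025*sin(0.4718498)
dV = 3185.5632 m/s = 3.1856 km/s

3.1856 km/s


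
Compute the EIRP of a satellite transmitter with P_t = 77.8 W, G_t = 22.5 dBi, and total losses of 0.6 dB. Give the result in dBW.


Pt = 77.8 W = 18.9098 dBW
EIRP = Pt_dBW + Gt - losses = 18.9098 + 22.5 - 0.6 = 40.8098 dBW

40.8098 dBW


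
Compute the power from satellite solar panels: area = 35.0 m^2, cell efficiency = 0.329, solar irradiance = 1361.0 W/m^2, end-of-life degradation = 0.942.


P = area * eta * S * degradation
P = 35.0 * 0.329 * 1361.0 * 0.942
P = 14762.9439 W

14762.9439 W


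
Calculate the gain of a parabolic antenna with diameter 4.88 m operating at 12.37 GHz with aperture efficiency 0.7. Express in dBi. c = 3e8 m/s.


lambda = c/f = 3e8 / 1.237e+10 = 0.02425222 m
G = eta*(pi*D/lambda)^2 = 0.7*(pi*4.88/0.02425222)^2
G = 279726.9559 (linear)
G = 10*log10(279726.9559) = 54.4673 dBi

54.4673 dBi


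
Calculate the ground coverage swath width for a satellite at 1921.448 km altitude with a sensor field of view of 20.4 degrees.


FOV = 20.4 deg = 0.3560472 rad
swath = 2 * alt * tan(FOV/2) = 2 * 1921.448 * tan(0.1780236)
swath = 2 * 1921.448 * 0.1799284
swath = 691.4461 km

691.4461 km


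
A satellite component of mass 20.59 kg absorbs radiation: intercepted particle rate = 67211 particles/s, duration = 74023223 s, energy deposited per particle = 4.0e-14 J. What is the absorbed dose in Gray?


Total energy deposited = rate * time * E_per
  = 67211 * 74023223 * 4.0e-14 = 0.199007 J
Dose = E_total / mass = 0.199007 / 20.59
Dose = 0.009665226 Gy

0.0097 Gy


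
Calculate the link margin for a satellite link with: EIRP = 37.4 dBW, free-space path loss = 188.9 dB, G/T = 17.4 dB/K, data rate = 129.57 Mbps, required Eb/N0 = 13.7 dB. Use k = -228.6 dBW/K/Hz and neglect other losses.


C/N0 = EIRP - FSPL + G/T - k = 37.4 - 188.9 + 17.4 - (-228.6)
C/N0 = 94.5000 dB-Hz
R_b = 129.57 Mbps = 1.2957e+08 bps -> 10*log10(R_b) = 81.1250 dB-Hz
Eb/N0 = C/N0 - 10*log10(R_b) = 94.5000 - 81.1250 = 13.3750 dB
Margin = Eb/N0 - Eb/N0_req = 13.3750 - 13.7 = -0.3250446 dB (negative margin: link does not close)

-0.3250 dB


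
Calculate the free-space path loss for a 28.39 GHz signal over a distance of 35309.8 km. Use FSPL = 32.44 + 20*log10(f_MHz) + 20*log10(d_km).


f = 28.39 GHz = 28390.0000 MHz
d = 35309.8 km
FSPL = 32.44 + 20*log10(28390.0000) + 20*log10(35309.8)
FSPL = 32.44 + 89.0633 + 90.9579
FSPL = 212.4612 dB

212.4612 dB


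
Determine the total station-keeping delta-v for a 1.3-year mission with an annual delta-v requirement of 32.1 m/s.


dV = rate * years = 32.1 * 1.3
dV = 41.7300 m/s

41.7300 m/s


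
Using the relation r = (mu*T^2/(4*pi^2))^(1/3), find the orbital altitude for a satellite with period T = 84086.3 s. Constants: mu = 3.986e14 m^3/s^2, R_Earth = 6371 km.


T = 84086.3 s
r = (mu*T^2/(4*pi^2))^(1/3) = (3.986e14 * 84086.3^2 / (4*pi^2))^(1/3)
r = 4.148356e+07 m = 41483.5595 km
alt = r - R_E = 41483.5595 - 6371 = 35112.5595 km

35112.5595 km


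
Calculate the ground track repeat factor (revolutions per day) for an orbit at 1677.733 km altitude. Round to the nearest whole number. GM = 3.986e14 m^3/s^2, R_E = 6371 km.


r = 8.048733e+06 m
T = 2*pi*sqrt(r^3/mu) = 7186.2530 s = 119.7709 min
revs/day = 1440 / 119.7709 = 12.0230
Rounded: 12 revolutions per day

12 revolutions per day


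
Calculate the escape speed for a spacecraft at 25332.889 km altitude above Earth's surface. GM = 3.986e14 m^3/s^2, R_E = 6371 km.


r = 6371.0 + 25332.889 = 31703.8890 km = 3.1703889e+07 m
v_esc = sqrt(2*mu/r) = sqrt(2*3.986e14 / 3.1703889e+07)
v_esc = 5014.4970 m/s = 5.0145 km/s

5.0145 km/s


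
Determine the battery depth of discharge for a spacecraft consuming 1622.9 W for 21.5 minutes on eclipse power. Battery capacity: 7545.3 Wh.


E_used = P * t / 60 = 1622.9 * 21.5 / 60 = 581.5392 Wh
DOD = E_used / E_total * 100 = 581.5392 / 7545.3 * 100
DOD = 7.7073 %

7.7073 %


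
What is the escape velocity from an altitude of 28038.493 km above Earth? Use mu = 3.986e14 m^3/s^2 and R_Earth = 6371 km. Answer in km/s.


r = 6371.0 + 28038.493 = 34409.4930 km = 3.4409493e+07 m
v_esc = sqrt(2*mu/r) = sqrt(2*3.986e14 / 3.4409493e+07)
v_esc = 4813.3175 m/s = 4.8133 km/s

4.8133 km/s


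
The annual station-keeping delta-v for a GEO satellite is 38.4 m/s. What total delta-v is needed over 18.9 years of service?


dV = rate * years = 38.4 * 18.9
dV = 725.7600 m/s

725.7600 m/s


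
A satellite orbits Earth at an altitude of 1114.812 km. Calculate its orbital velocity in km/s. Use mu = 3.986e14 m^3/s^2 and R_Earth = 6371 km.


r = R_E + alt = 6371.0 + 1114.812 = 7485.8120 km = 7.485812e+06 m
v = sqrt(mu/r) = sqrt(3.986e14 / 7.485812e+06) = 7297.0814 m/s = 7.2971 km/s

7.2971 km/s


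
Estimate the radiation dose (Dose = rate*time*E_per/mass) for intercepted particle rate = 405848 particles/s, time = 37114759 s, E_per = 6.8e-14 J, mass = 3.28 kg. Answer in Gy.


Total energy deposited = rate * time * E_per
  = 405848 * 37114759 * 6.8e-14 = 1.0243 J
Dose = E_total / mass = 1.0243 / 3.28
Dose = 0.3122807 Gy

0.3123 Gy


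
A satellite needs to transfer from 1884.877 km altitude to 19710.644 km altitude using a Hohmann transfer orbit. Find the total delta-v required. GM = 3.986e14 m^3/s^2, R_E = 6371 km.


r1 = 8255.8770 km = 8.255877e+06 m
r2 = 26081.6440 km = 2.6081644e+07 m
dv1 = sqrt(mu/r1)*(sqrt(2*r2/(r1+r2)) - 1) = 1615.7298 m/s
dv2 = sqrt(mu/r2)*(1 - sqrt(2*r1/(r1+r2))) = 1198.4207 m/s
total dv = |dv1| + |dv2| = 1615.7298 + 1198.4207 = 2814.1505 m/s = 2.8142 km/s

2.8142 km/s


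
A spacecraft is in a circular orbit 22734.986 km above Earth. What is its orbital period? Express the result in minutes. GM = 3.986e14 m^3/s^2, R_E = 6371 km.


r = 29105.9860 km = 2.9105986e+07 m
T = 2*pi*sqrt(r^3/mu) = 2*pi*sqrt(2.4657381e+22 / 3.986e14)
T = 49417.9466 s = 823.6324 min

823.6324 minutes


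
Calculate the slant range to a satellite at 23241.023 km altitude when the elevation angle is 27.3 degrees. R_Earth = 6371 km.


h = 23241.023 km, el = 27.3 deg
d = -R_E*sin(el) + sqrt((R_E*sin(el))^2 + 2*R_E*h + h^2)
d = -6371.0000*sin(0.4764749) + sqrt((6371.0000*0.4586496)^2 + 2*6371.0000*23241.023 + 23241.023^2)
d = 26143.7428 km

26143.7428 km


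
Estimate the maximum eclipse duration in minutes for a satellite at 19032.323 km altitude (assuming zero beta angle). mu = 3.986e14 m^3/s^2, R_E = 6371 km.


r = 25403.3230 km
T = 671.5769 min
Eclipse fraction = arcsin(R_E/r)/pi = arcsin(6371.0000/25403.3230)/pi
= arcsin(0.250794)/pi = 0.08069166
Eclipse duration = 0.08069166 * 671.5769 = 54.1907 min

54.1907 minutes


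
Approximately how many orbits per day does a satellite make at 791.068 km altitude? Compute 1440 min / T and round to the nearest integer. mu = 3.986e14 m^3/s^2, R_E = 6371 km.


r = 7.162068e+06 m
T = 2*pi*sqrt(r^3/mu) = 6032.1048 s = 100.5351 min
revs/day = 1440 / 100.5351 = 14.3234
Rounded: 14 revolutions per day

14 revolutions per day


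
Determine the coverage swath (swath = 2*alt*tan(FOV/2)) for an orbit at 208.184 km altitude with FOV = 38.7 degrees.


FOV = 38.7 deg = 0.6754424 rad
swath = 2 * alt * tan(FOV/2) = 2 * 208.184 * tan(0.3377212)
swath = 2 * 208.184 * 0.351175
swath = 146.2180 km

146.2180 km


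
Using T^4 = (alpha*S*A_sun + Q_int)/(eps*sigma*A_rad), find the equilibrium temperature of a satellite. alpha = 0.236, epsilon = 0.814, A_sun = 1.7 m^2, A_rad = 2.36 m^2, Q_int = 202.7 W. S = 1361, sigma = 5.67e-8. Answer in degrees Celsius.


Numerator = alpha*S*A_sun + Q_int = 0.236*1361*1.7 + 202.7 = 748.7332 W
Denominator = eps*sigma*A_rad = 0.814*5.67e-8*2.36 = 1.0892297e-07 W/K^4
T^4 = 6.8739699e+09 K^4
T = 287.9399 K = 14.7899 C

14.7899 degrees Celsius


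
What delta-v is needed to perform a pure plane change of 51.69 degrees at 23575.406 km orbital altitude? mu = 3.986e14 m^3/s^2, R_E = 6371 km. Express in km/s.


r = 29946.4060 km = 2.9946406e+07 m
V = sqrt(mu/r) = 3648.3483 m/s
di = 51.69 deg = 0.9021607 rad
dV = 2*V*sin(di/2) = 2*3648.3483*sin(0.4510803)
dV = 3180.9079 m/s = 3.1809 km/s

3.1809 km/s


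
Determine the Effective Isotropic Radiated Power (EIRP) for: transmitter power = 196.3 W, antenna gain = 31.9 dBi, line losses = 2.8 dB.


Pt = 196.3 W = 22.9292 dBW
EIRP = Pt_dBW + Gt - losses = 22.9292 + 31.9 - 2.8 = 52.0292 dBW

52.0292 dBW


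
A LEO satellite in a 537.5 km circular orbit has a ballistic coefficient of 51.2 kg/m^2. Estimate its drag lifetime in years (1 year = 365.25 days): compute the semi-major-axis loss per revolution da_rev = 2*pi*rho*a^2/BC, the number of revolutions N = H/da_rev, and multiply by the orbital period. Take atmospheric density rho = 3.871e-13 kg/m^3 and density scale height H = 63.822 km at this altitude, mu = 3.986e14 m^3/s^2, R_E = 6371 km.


a = R_E + alt = 6908.5000 km = 6.9085e+06 m
da_rev = 2*pi*rho*a^2/BC = 2*pi*3.871e-13*(6.9085e+06)^2/51.2 = 2.267256 m per revolution
N = H/da_rev = 63822.0000 m / 2.267256 m = 28149.4431 revolutions
P = 2*pi*sqrt(a^3/mu) = 5714.6135 s
lifetime = N*P = 28149.4431 * 5714.6135 = 1.6086319e+08 s = 1861.8425 days
years = 1861.8425 / 365.25 = 5.0974 years

5.0974 years


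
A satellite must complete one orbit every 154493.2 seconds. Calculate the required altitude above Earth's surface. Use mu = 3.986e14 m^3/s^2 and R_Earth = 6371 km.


T = 154493.2 s
r = (mu*T^2/(4*pi^2))^(1/3) = (3.986e14 * 154493.2^2 / (4*pi^2))^(1/3)
r = 6.2229852e+07 m = 62229.8516 km
alt = r - R_E = 62229.8516 - 6371 = 55858.8516 km

55858.8516 km


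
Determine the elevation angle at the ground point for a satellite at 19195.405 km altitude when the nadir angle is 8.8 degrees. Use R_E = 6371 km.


r = R_E + alt = 25566.4050 km
Law of sines in the satellite / Earth-center / ground-point triangle:
  sin(nadir)/R_E = sin(90 + el)/r  =>  cos(el) = (r/R_E)*sin(nadir)
cos(el) = (25566.4050 / 6371.0000) * sin(8.8 deg) = 0.6139221
el = arccos(0.6139221) = 52.1264 deg
(Earth-central angle = 90 - nadir - el = 29.0736 deg)

52.1264 degrees


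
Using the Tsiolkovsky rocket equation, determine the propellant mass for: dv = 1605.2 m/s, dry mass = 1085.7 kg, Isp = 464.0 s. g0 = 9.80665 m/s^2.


ve = Isp * g0 = 464.0 * 9.80665 = 4550.285600 m/s
mass ratio = exp(dv/ve) = exp(1605.2/4550.285600) = 1.42300249
m_prop = m_dry * (mr - 1) = 1085.7 * (1.42300249 - 1)
m_prop = 459.2538 kg

459.2538 kg


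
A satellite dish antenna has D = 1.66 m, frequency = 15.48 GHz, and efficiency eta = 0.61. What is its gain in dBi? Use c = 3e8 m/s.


lambda = c/f = 3e8 / 1.548e+10 = 0.01937984 m
G = eta*(pi*D/lambda)^2 = 0.61*(pi*1.66/0.01937984)^2
G = 44171.8064 (linear)
G = 10*log10(44171.8064) = 46.4515 dBi

46.4515 dBi


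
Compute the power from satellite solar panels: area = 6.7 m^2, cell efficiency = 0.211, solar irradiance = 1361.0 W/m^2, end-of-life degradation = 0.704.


P = area * eta * S * degradation
P = 6.7 * 0.211 * 1361.0 * 0.704
P = 1354.5282 W

1354.5282 W


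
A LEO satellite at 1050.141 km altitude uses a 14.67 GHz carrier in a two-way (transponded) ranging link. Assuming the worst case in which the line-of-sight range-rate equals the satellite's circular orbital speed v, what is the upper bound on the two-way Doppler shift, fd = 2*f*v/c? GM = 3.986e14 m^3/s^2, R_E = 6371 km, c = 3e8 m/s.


r = 7.421141e+06 m
v = sqrt(mu/r) = 7328.8073 m/s (worst-case radial velocity)
f = 14.67 GHz = 1.467e+10 Hz
fd = 2*f*v/c = 2*1.467e+10*7328.8073/3.0e+08
fd = 716757.3587 Hz

716757.3587 Hz


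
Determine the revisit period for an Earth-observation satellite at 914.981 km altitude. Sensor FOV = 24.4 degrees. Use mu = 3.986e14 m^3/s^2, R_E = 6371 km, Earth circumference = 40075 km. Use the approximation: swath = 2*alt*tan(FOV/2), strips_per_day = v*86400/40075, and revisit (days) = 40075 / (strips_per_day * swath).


swath = 2*914.981*tan(0.2129302) = 395.6518 km
v = sqrt(mu/r) = 7396.4722 m/s = 7.3965 km/s
strips/day = v*86400/40075 = 7.3965*86400/40075 = 15.9465
coverage/day = strips * swath = 15.9465 * 395.6518 = 6309.2535 km
revisit = 40075 / 6309.2535 = 6.3518 days

6.3518 days


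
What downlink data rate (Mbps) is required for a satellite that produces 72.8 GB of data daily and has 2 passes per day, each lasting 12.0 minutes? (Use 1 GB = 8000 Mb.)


total contact time = 2 * 12.0 * 60 = 1440.0000 s
data = 72.8 GB = 582400.0000 Mb
rate = 582400.0000 / 1440.0000 = 404.4444 Mbps

404.4444 Mbps


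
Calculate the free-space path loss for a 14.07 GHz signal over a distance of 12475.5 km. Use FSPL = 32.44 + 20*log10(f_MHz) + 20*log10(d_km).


f = 14.07 GHz = 14070.0000 MHz
d = 12475.5 km
FSPL = 32.44 + 20*log10(14070.0000) + 20*log10(12475.5)
FSPL = 32.44 + 82.9659 + 81.9212
FSPL = 197.3270 dB

197.3270 dB


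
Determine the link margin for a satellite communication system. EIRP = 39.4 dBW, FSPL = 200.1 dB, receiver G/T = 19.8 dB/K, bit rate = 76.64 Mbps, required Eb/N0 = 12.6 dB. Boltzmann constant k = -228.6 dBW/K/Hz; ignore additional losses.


C/N0 = EIRP - FSPL + G/T - k = 39.4 - 200.1 + 19.8 - (-228.6)
C/N0 = 87.7000 dB-Hz
R_b = 76.64 Mbps = 7.664e+07 bps -> 10*log10(R_b) = 78.8446 dB-Hz
Eb/N0 = C/N0 - 10*log10(R_b) = 87.7000 - 78.8446 = 8.8554 dB
Margin = Eb/N0 - Eb/N0_req = 8.8554 - 12.6 = -3.7446 dB (negative margin: link does not close)

-3.7446 dB


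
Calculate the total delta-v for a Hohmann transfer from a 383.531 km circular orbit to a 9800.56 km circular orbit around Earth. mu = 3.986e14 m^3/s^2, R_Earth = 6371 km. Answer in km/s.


r1 = 6754.5310 km = 6.754531e+06 m
r2 = 16171.5600 km = 1.617156e+07 m
dv1 = sqrt(mu/r1)*(sqrt(2*r2/(r1+r2)) - 1) = 1442.3038 m/s
dv2 = sqrt(mu/r2)*(1 - sqrt(2*r1/(r1+r2))) = 1153.6846 m/s
total dv = |dv1| + |dv2| = 1442.3038 + 1153.6846 = 2595.9885 m/s = 2.5960 km/s

2.5960 km/s


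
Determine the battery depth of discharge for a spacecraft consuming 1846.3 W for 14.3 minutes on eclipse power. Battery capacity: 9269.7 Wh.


E_used = P * t / 60 = 1846.3 * 14.3 / 60 = 440.0348 Wh
DOD = E_used / E_total * 100 = 440.0348 / 9269.7 * 100
DOD = 4.7470 %

4.7470 %


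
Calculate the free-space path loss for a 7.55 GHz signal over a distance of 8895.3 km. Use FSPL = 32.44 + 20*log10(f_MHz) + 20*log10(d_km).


f = 7.55 GHz = 7550.0000 MHz
d = 8895.3 km
FSPL = 32.44 + 20*log10(7550.0000) + 20*log10(8895.3)
FSPL = 32.44 + 77.5589 + 78.9832
FSPL = 188.9822 dB

188.9822 dB
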